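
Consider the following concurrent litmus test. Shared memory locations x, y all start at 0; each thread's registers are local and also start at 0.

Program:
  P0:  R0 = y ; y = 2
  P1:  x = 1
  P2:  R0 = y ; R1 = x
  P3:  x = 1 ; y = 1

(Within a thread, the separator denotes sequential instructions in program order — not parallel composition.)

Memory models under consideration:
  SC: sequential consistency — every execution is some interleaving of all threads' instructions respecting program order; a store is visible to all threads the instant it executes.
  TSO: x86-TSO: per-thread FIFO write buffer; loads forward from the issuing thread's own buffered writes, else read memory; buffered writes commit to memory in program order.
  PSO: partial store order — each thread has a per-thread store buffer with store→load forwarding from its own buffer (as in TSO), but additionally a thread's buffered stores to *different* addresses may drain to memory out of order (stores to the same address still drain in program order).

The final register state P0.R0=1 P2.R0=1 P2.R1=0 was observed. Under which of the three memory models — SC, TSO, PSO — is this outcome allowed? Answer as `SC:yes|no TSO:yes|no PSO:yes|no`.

SC:no TSO:no PSO:yes

outcome vector order: (P0.R0,P2.R0,P2.R1)
SC (9): (0,0,0), (0,0,1), (0,1,1), (0,2,0), (0,2,1), (1,0,0), (1,0,1), (1,1,1), (1,2,1)
TSO (9): (0,0,0), (0,0,1), (0,1,1), (0,2,0), (0,2,1), (1,0,0), (1,0,1), (1,1,1), (1,2,1)
PSO (12): (0,0,0), (0,0,1), (0,1,0), (0,1,1), (0,2,0), (0,2,1), (1,0,0), (1,0,1), (1,1,0), (1,1,1), (1,2,0), (1,2,1)
target (1,1,0) ∈ {PSO}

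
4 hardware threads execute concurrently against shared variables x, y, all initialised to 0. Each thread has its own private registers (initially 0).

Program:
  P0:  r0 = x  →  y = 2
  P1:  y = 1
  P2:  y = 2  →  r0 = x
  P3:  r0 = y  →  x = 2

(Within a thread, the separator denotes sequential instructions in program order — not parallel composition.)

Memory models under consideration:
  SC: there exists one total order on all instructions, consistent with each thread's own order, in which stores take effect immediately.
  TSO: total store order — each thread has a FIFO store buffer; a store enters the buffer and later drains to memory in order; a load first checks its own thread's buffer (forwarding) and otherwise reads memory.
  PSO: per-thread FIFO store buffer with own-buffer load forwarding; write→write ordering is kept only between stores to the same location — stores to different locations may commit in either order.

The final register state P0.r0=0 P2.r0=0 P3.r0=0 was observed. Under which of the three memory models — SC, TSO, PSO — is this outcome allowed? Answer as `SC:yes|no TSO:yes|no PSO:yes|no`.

SC:yes TSO:yes PSO:yes

outcome vector order: (P0.r0,P2.r0,P3.r0)
SC (12): (0,0,0), (0,0,1), (0,0,2), (0,2,0), (0,2,1), (0,2,2), (2,0,0), (2,0,1), (2,0,2), (2,2,0), (2,2,1), (2,2,2)
TSO (12): (0,0,0), (0,0,1), (0,0,2), (0,2,0), (0,2,1), (0,2,2), (2,0,0), (2,0,1), (2,0,2), (2,2,0), (2,2,1), (2,2,2)
PSO (12): (0,0,0), (0,0,1), (0,0,2), (0,2,0), (0,2,1), (0,2,2), (2,0,0), (2,0,1), (2,0,2), (2,2,0), (2,2,1), (2,2,2)
target (0,0,0) ∈ {SC,TSO,PSO}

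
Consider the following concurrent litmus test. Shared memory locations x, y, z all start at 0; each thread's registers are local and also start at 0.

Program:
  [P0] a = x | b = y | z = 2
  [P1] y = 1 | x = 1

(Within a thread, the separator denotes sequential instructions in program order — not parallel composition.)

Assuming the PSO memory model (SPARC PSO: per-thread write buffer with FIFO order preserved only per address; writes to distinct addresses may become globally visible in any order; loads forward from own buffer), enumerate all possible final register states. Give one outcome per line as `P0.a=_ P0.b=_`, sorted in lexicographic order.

outcome vector order: (P0.a,P0.b)
|PSO outcomes| = 4

P0.a=0 P0.b=0
P0.a=0 P0.b=1
P0.a=1 P0.b=0
P0.a=1 P0.b=1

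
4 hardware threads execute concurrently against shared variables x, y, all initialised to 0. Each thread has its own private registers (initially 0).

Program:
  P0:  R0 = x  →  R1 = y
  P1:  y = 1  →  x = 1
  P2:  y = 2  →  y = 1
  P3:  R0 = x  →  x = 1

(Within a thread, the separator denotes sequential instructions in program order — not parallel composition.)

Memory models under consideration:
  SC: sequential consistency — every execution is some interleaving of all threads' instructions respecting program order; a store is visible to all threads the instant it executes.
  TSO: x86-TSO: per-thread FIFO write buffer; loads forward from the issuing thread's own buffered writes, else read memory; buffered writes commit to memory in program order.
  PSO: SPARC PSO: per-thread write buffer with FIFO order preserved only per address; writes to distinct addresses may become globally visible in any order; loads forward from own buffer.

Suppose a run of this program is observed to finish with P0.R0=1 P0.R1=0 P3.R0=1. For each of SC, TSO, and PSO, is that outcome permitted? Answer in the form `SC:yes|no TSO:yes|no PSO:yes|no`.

outcome vector order: (P0.R0,P0.R1,P3.R0)
SC: 11 outcomes — {0/0/0 0/0/1 0/1/0 0/1/1 0/2/0 0/2/1 1/0/0 1/1/0 1/1/1 1/2/0 1/2/1}
TSO: 11 outcomes — {0/0/0 0/0/1 0/1/0 0/1/1 0/2/0 0/2/1 1/0/0 1/1/0 1/1/1 1/2/0 1/2/1}
PSO: 12 outcomes — {0/0/0 0/0/1 0/1/0 0/1/1 0/2/0 0/2/1 1/0/0 1/0/1 1/1/0 1/1/1 1/2/0 1/2/1}
target 1/0/1 ∈ {PSO}

SC:no TSO:no PSO:yes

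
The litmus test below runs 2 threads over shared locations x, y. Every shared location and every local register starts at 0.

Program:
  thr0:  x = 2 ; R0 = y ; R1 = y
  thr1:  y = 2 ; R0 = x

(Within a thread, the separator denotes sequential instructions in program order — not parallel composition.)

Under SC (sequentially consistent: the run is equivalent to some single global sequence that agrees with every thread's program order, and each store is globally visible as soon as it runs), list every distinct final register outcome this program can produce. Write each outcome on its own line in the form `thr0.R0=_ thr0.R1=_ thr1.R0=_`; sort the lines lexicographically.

thr0.R0=0 thr0.R1=0 thr1.R0=2
thr0.R0=0 thr0.R1=2 thr1.R0=2
thr0.R0=2 thr0.R1=2 thr1.R0=0
thr0.R0=2 thr0.R1=2 thr1.R0=2

outcome vector order: (thr0.R0,thr0.R1,thr1.R0)
|SC outcomes| = 4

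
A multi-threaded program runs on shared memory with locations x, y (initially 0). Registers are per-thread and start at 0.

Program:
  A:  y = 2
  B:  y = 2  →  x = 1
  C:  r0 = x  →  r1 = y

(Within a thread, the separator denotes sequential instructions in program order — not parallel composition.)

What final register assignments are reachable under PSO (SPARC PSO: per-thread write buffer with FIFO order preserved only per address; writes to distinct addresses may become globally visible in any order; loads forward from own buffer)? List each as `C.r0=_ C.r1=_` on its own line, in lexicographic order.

outcome vector order: (C.r0,C.r1)
|PSO outcomes| = 4

C.r0=0 C.r1=0
C.r0=0 C.r1=2
C.r0=1 C.r1=0
C.r0=1 C.r1=2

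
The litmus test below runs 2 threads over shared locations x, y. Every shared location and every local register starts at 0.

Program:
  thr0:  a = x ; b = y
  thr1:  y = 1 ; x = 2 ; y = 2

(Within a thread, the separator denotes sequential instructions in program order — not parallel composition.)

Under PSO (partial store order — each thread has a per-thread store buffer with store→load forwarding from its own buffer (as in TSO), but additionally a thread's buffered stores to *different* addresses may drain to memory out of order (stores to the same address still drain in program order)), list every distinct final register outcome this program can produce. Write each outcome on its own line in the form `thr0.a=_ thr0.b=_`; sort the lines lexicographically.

thr0.a=0 thr0.b=0
thr0.a=0 thr0.b=1
thr0.a=0 thr0.b=2
thr0.a=2 thr0.b=0
thr0.a=2 thr0.b=1
thr0.a=2 thr0.b=2

outcome vector order: (thr0.a,thr0.b)
|PSO outcomes| = 6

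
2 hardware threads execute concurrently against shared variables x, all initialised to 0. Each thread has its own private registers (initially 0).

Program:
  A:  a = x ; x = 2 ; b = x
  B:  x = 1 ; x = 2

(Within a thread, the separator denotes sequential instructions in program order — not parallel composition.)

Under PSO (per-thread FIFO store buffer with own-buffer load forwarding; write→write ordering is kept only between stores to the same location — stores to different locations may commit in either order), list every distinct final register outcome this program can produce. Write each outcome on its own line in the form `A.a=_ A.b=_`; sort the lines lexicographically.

A.a=0 A.b=1
A.a=0 A.b=2
A.a=1 A.b=2
A.a=2 A.b=2

outcome vector order: (A.a,A.b)
|PSO outcomes| = 4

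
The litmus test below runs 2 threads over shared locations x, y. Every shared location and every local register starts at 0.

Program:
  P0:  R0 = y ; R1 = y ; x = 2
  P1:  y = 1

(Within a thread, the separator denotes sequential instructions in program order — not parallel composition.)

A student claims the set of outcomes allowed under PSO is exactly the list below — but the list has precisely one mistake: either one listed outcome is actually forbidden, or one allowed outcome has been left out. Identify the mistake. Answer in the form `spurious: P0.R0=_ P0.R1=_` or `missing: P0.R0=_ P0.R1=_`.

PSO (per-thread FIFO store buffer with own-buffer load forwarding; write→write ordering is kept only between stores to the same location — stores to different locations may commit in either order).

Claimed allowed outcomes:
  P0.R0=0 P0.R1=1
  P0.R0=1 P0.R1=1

outcome vector order: (P0.R0,P0.R1)
under PSO → (0,0); (0,1); (1,1)
PSO∖claimed = {(0,0)}

missing: P0.R0=0 P0.R1=0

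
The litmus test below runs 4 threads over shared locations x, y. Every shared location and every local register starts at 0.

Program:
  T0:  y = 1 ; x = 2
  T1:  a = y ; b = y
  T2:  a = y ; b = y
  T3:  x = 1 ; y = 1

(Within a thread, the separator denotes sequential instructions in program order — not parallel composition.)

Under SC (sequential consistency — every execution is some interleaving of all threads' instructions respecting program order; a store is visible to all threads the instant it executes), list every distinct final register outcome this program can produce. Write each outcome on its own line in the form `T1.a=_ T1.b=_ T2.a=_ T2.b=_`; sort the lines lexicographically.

T1.a=0 T1.b=0 T2.a=0 T2.b=0
T1.a=0 T1.b=0 T2.a=0 T2.b=1
T1.a=0 T1.b=0 T2.a=1 T2.b=1
T1.a=0 T1.b=1 T2.a=0 T2.b=0
T1.a=0 T1.b=1 T2.a=0 T2.b=1
T1.a=0 T1.b=1 T2.a=1 T2.b=1
T1.a=1 T1.b=1 T2.a=0 T2.b=0
T1.a=1 T1.b=1 T2.a=0 T2.b=1
T1.a=1 T1.b=1 T2.a=1 T2.b=1

outcome vector order: (T1.a,T1.b,T2.a,T2.b)
|SC outcomes| = 9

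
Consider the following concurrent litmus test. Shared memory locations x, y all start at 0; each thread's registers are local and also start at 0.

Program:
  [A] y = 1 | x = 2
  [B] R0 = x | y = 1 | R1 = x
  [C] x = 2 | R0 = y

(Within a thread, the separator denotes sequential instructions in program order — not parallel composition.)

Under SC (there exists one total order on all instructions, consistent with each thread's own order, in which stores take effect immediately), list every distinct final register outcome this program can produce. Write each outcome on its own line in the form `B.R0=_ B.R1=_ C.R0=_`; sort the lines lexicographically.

B.R0=0 B.R1=0 C.R0=1
B.R0=0 B.R1=2 C.R0=0
B.R0=0 B.R1=2 C.R0=1
B.R0=2 B.R1=2 C.R0=0
B.R0=2 B.R1=2 C.R0=1

outcome vector order: (B.R0,B.R1,C.R0)
|SC outcomes| = 5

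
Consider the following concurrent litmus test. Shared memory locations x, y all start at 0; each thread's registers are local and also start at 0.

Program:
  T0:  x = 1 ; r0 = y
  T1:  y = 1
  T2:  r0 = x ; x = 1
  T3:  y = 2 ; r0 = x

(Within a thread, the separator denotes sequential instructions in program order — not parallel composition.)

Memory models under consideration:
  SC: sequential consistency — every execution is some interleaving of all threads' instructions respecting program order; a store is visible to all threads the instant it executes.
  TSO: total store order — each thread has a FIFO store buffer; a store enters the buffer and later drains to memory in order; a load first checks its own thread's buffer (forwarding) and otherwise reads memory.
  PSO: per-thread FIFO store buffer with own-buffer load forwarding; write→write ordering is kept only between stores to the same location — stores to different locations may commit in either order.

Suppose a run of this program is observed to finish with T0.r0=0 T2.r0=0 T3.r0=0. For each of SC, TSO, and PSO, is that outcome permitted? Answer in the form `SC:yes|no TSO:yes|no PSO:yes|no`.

outcome vector order: (T0.r0,T2.r0,T3.r0)
[SC] allowed = {0/0/1 0/1/1 1/0/0 1/0/1 1/1/0 1/1/1 2/0/0 2/0/1 2/1/0 2/1/1}
[TSO] allowed = {0/0/0 0/0/1 0/1/0 0/1/1 1/0/0 1/0/1 1/1/0 1/1/1 2/0/0 2/0/1 2/1/0 2/1/1}
[PSO] allowed = {0/0/0 0/0/1 0/1/0 0/1/1 1/0/0 1/0/1 1/1/0 1/1/1 2/0/0 2/0/1 2/1/0 2/1/1}
target 0/0/0 ∈ {TSO,PSO}

SC:no TSO:yes PSO:yes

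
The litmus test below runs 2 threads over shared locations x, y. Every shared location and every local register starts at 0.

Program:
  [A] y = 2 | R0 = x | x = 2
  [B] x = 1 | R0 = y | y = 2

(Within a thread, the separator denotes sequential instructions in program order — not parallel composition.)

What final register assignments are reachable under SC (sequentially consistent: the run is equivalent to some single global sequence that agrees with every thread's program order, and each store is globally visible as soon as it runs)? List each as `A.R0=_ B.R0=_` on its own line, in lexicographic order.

outcome vector order: (A.R0,B.R0)
|SC outcomes| = 3

A.R0=0 B.R0=2
A.R0=1 B.R0=0
A.R0=1 B.R0=2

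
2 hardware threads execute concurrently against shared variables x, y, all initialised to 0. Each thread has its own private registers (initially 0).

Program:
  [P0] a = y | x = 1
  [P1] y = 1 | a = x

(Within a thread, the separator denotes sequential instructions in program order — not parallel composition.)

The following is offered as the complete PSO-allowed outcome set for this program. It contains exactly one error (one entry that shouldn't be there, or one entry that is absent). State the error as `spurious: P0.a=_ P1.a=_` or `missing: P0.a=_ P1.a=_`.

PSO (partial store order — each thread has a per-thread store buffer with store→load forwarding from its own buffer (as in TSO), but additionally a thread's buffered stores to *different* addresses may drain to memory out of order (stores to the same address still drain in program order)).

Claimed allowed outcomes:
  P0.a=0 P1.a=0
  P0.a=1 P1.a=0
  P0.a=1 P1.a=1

missing: P0.a=0 P1.a=1

outcome vector order: (P0.a,P1.a)
under PSO → 0/0, 0/1, 1/0, 1/1
PSO∖claimed = {0/1}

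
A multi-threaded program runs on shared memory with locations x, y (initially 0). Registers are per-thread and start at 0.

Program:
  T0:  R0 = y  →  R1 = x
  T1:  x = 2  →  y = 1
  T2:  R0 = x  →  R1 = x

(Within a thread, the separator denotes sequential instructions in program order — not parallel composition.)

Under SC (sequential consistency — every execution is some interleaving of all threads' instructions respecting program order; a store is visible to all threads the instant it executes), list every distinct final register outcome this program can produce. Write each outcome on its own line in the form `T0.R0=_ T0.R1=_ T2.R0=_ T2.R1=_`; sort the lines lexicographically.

outcome vector order: (T0.R0,T0.R1,T2.R0,T2.R1)
|SC outcomes| = 9

T0.R0=0 T0.R1=0 T2.R0=0 T2.R1=0
T0.R0=0 T0.R1=0 T2.R0=0 T2.R1=2
T0.R0=0 T0.R1=0 T2.R0=2 T2.R1=2
T0.R0=0 T0.R1=2 T2.R0=0 T2.R1=0
T0.R0=0 T0.R1=2 T2.R0=0 T2.R1=2
T0.R0=0 T0.R1=2 T2.R0=2 T2.R1=2
T0.R0=1 T0.R1=2 T2.R0=0 T2.R1=0
T0.R0=1 T0.R1=2 T2.R0=0 T2.R1=2
T0.R0=1 T0.R1=2 T2.R0=2 T2.R1=2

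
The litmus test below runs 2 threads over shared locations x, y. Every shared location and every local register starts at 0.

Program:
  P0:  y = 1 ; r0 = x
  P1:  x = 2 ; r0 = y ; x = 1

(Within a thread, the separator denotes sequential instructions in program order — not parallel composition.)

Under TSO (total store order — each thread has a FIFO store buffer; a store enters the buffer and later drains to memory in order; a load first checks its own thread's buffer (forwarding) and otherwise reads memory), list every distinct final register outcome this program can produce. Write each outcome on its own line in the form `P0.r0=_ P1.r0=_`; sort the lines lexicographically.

outcome vector order: (P0.r0,P1.r0)
|TSO outcomes| = 6

P0.r0=0 P1.r0=0
P0.r0=0 P1.r0=1
P0.r0=1 P1.r0=0
P0.r0=1 P1.r0=1
P0.r0=2 P1.r0=0
P0.r0=2 P1.r0=1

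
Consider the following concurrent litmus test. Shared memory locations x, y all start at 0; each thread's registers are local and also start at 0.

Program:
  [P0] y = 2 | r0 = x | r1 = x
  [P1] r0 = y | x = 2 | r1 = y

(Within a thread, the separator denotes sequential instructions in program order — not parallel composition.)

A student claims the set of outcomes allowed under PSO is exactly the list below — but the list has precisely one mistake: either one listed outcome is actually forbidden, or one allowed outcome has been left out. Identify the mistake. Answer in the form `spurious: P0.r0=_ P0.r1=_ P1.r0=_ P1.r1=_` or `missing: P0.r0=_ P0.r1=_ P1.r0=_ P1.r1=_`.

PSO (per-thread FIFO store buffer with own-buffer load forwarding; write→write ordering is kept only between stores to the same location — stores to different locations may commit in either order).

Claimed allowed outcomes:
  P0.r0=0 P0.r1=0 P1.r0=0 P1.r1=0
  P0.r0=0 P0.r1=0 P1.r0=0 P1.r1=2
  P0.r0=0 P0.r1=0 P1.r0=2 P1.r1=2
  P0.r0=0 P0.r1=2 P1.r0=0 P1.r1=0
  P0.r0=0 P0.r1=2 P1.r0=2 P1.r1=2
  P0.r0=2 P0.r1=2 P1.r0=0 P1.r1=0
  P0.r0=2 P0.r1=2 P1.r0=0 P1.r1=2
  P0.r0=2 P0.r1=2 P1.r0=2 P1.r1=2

outcome vector order: (P0.r0,P0.r1,P1.r0,P1.r1)
PSO (9): (0,0,0,0) (0,0,0,2) (0,0,2,2) (0,2,0,0) (0,2,0,2) (0,2,2,2) (2,2,0,0) (2,2,0,2) (2,2,2,2)
PSO∖claimed = {(0,2,0,2)}

missing: P0.r0=0 P0.r1=2 P1.r0=0 P1.r1=2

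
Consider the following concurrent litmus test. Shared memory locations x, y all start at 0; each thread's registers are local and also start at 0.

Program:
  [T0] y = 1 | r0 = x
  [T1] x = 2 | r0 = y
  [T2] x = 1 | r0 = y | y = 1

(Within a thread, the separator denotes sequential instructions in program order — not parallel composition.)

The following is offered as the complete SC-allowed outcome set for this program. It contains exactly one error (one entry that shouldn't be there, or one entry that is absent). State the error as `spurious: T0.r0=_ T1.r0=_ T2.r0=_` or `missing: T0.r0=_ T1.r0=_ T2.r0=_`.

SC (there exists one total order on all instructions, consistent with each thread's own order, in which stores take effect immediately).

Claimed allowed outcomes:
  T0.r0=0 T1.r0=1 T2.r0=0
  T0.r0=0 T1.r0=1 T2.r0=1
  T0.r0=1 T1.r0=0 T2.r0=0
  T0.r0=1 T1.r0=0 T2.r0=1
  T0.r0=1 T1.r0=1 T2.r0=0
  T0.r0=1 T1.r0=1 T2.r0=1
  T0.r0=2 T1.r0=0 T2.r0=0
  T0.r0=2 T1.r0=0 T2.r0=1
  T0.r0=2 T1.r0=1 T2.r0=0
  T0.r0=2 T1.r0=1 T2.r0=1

outcome vector order: (T0.r0,T1.r0,T2.r0)
under SC → <0 1 1>; <1 0 0>; <1 0 1>; <1 1 0>; <1 1 1>; <2 0 0>; <2 0 1>; <2 1 0>; <2 1 1>
claimed∖SC = {<0 1 0>}

spurious: T0.r0=0 T1.r0=1 T2.r0=0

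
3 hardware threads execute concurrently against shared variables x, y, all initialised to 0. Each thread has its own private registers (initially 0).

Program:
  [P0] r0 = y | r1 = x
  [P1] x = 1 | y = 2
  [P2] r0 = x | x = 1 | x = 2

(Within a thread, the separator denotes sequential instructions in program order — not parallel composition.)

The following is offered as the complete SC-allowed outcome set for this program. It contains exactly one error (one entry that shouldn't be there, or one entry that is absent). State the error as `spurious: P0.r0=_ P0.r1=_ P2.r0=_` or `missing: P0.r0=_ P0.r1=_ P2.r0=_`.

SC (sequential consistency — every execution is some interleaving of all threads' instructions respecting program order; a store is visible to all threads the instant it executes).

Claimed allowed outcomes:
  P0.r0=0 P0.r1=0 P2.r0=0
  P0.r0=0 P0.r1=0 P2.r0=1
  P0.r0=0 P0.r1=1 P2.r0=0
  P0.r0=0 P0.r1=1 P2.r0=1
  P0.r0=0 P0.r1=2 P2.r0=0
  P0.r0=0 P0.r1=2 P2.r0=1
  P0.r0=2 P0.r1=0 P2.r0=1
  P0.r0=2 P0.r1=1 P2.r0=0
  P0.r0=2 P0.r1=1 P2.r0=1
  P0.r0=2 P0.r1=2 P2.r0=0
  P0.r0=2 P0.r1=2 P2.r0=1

spurious: P0.r0=2 P0.r1=0 P2.r0=1

outcome vector order: (P0.r0,P0.r1,P2.r0)
[SC] allowed = {<0 0 0> <0 0 1> <0 1 0> <0 1 1> <0 2 0> <0 2 1> <2 1 0> <2 1 1> <2 2 0> <2 2 1>}
claimed∖SC = {<2 0 1>}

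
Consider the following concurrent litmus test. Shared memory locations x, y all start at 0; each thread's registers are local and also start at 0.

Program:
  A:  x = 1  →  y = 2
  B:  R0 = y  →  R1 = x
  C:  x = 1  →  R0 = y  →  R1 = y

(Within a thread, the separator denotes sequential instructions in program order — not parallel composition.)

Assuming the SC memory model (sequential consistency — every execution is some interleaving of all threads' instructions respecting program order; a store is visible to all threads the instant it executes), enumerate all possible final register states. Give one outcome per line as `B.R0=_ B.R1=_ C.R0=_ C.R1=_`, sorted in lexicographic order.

outcome vector order: (B.R0,B.R1,C.R0,C.R1)
|SC outcomes| = 9

B.R0=0 B.R1=0 C.R0=0 C.R1=0
B.R0=0 B.R1=0 C.R0=0 C.R1=2
B.R0=0 B.R1=0 C.R0=2 C.R1=2
B.R0=0 B.R1=1 C.R0=0 C.R1=0
B.R0=0 B.R1=1 C.R0=0 C.R1=2
B.R0=0 B.R1=1 C.R0=2 C.R1=2
B.R0=2 B.R1=1 C.R0=0 C.R1=0
B.R0=2 B.R1=1 C.R0=0 C.R1=2
B.R0=2 B.R1=1 C.R0=2 C.R1=2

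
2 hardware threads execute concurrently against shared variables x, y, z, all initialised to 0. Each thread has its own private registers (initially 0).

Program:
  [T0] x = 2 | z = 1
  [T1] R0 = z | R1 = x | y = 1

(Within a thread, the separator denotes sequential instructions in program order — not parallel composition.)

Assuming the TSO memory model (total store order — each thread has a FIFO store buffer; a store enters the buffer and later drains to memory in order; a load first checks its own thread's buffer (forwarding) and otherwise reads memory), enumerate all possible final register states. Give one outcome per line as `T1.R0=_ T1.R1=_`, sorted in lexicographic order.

outcome vector order: (T1.R0,T1.R1)
|TSO outcomes| = 3

T1.R0=0 T1.R1=0
T1.R0=0 T1.R1=2
T1.R0=1 T1.R1=2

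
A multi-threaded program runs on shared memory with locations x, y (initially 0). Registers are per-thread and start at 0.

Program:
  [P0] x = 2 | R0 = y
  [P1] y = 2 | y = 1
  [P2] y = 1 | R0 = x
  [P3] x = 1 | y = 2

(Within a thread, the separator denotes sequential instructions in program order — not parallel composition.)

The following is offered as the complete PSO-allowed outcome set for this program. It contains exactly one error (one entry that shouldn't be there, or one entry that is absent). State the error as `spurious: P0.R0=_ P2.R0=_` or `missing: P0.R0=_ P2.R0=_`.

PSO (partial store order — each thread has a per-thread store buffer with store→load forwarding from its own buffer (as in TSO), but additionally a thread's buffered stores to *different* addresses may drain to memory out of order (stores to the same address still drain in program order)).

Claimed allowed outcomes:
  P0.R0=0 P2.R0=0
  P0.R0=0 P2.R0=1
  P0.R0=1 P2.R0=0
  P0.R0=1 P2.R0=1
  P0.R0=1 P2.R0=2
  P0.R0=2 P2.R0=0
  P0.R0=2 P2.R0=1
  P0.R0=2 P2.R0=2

outcome vector order: (P0.R0,P2.R0)
[PSO] allowed = {00, 01, 02, 10, 11, 12, 20, 21, 22}
PSO∖claimed = {02}

missing: P0.R0=0 P2.R0=2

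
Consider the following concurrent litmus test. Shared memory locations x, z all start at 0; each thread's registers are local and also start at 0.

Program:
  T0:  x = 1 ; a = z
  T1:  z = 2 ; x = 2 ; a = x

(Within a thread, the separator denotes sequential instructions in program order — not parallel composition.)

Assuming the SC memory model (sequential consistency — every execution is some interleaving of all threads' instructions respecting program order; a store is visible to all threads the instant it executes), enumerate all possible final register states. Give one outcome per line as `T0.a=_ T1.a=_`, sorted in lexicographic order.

T0.a=0 T1.a=2
T0.a=2 T1.a=1
T0.a=2 T1.a=2

outcome vector order: (T0.a,T1.a)
|SC outcomes| = 3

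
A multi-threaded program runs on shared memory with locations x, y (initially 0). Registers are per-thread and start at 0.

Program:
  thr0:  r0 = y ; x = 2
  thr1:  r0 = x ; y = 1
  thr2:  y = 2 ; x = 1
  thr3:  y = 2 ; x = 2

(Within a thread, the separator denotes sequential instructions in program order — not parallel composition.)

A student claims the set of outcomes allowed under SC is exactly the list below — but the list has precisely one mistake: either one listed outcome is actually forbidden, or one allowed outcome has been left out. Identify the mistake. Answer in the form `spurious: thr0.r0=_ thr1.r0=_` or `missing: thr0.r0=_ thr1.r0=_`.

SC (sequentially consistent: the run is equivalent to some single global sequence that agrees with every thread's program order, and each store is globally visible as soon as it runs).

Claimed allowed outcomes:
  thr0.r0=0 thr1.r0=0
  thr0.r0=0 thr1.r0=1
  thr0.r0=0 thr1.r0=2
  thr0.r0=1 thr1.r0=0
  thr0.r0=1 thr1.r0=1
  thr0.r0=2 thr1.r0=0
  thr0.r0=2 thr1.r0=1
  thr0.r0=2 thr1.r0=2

missing: thr0.r0=1 thr1.r0=2

outcome vector order: (thr0.r0,thr1.r0)
under SC → (0,0); (0,1); (0,2); (1,0); (1,1); (1,2); (2,0); (2,1); (2,2)
SC∖claimed = {(1,2)}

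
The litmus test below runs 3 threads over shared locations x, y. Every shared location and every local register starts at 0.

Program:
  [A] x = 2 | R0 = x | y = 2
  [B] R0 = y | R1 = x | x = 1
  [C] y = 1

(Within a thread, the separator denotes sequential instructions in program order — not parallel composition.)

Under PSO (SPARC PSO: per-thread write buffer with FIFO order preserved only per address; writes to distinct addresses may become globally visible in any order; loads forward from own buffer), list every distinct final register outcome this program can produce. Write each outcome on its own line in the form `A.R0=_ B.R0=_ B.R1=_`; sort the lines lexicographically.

outcome vector order: (A.R0,B.R0,B.R1)
|PSO outcomes| = 10

A.R0=1 B.R0=0 B.R1=0
A.R0=1 B.R0=0 B.R1=2
A.R0=1 B.R0=1 B.R1=0
A.R0=1 B.R0=1 B.R1=2
A.R0=2 B.R0=0 B.R1=0
A.R0=2 B.R0=0 B.R1=2
A.R0=2 B.R0=1 B.R1=0
A.R0=2 B.R0=1 B.R1=2
A.R0=2 B.R0=2 B.R1=0
A.R0=2 B.R0=2 B.R1=2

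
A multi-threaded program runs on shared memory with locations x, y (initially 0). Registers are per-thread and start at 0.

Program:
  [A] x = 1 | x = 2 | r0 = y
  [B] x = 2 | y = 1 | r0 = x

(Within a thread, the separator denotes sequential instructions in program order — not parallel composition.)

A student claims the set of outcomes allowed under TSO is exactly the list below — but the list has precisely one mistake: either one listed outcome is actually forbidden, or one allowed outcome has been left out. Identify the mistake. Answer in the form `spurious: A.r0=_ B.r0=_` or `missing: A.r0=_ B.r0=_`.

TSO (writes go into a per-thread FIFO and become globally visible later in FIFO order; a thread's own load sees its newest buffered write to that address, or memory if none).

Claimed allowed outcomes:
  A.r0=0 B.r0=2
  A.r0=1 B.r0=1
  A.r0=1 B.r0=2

outcome vector order: (A.r0,B.r0)
[TSO] allowed = {01; 02; 11; 12}
TSO∖claimed = {01}

missing: A.r0=0 B.r0=1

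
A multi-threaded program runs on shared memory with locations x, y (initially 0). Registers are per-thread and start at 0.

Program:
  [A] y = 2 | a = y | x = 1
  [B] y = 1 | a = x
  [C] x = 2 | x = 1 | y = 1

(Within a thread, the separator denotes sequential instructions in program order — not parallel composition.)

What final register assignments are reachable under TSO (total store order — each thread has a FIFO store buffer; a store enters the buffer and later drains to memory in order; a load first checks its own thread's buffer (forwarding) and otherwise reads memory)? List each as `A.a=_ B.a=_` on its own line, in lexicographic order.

outcome vector order: (A.a,B.a)
|TSO outcomes| = 6

A.a=1 B.a=0
A.a=1 B.a=1
A.a=1 B.a=2
A.a=2 B.a=0
A.a=2 B.a=1
A.a=2 B.a=2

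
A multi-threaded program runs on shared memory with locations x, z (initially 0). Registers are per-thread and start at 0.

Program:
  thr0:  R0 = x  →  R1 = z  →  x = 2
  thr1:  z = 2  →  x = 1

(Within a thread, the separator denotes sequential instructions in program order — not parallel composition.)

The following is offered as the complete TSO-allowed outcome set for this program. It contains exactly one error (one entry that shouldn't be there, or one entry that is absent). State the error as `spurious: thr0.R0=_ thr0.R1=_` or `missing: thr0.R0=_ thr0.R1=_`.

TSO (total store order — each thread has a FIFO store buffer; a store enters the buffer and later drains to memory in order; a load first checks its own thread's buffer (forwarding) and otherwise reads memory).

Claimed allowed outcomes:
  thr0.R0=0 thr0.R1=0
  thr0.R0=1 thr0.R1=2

missing: thr0.R0=0 thr0.R1=2

outcome vector order: (thr0.R0,thr0.R1)
TSO (3): 00 02 12
TSO∖claimed = {02}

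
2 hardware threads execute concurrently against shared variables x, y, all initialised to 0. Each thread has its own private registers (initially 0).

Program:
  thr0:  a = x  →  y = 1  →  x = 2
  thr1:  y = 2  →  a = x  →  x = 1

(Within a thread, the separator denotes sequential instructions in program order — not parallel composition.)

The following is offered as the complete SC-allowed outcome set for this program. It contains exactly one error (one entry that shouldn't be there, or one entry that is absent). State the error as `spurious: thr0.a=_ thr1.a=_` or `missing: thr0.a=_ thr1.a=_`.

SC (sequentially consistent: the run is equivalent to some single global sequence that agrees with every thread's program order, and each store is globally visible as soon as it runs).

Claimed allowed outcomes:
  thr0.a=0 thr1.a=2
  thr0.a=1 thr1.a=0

missing: thr0.a=0 thr1.a=0

outcome vector order: (thr0.a,thr1.a)
under SC → 00, 02, 10
SC∖claimed = {00}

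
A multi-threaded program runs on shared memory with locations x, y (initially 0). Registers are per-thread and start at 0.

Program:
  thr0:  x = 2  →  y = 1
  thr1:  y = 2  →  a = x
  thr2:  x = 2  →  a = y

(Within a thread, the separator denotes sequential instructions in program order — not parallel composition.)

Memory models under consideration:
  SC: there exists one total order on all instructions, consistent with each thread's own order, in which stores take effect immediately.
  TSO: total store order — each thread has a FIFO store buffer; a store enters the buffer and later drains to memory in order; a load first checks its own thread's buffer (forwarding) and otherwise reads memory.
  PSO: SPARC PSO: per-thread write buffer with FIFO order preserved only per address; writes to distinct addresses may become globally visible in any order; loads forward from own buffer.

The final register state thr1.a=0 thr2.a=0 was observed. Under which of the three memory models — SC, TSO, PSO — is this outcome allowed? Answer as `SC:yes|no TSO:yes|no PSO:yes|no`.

SC:no TSO:yes PSO:yes

outcome vector order: (thr1.a,thr2.a)
[SC] allowed = {(0,1), (0,2), (2,0), (2,1), (2,2)}
[TSO] allowed = {(0,0), (0,1), (0,2), (2,0), (2,1), (2,2)}
[PSO] allowed = {(0,0), (0,1), (0,2), (2,0), (2,1), (2,2)}
target (0,0) ∈ {TSO,PSO}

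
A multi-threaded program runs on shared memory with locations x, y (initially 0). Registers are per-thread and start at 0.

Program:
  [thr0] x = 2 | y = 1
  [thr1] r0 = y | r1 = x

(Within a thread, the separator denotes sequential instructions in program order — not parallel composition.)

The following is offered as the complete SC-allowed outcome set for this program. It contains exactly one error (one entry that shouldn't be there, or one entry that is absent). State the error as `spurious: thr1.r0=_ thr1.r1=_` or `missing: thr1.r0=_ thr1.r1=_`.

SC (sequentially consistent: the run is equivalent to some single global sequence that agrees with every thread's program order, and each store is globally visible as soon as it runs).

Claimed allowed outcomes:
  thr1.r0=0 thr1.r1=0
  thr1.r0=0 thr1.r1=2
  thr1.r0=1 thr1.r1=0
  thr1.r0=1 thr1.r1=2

outcome vector order: (thr1.r0,thr1.r1)
SC (3): 0/0 0/2 1/2
claimed∖SC = {1/0}

spurious: thr1.r0=1 thr1.r1=0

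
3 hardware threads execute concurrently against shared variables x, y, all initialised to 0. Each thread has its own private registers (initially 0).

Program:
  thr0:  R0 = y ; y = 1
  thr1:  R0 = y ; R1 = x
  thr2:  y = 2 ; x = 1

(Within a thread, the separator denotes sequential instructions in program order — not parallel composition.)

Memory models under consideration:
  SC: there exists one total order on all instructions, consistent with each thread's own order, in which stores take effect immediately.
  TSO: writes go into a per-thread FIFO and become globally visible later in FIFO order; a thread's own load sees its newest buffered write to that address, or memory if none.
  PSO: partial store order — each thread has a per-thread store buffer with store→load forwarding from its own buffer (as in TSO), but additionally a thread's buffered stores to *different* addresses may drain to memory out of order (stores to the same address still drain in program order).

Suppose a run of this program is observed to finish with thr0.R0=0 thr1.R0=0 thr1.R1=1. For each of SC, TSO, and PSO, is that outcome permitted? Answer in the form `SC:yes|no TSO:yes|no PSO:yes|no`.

outcome vector order: (thr0.R0,thr1.R0,thr1.R1)
under SC → (0,0,0) (0,0,1) (0,1,0) (0,1,1) (0,2,0) (0,2,1) (2,0,0) (2,0,1) (2,1,0) (2,1,1) (2,2,0) (2,2,1)
under TSO → (0,0,0) (0,0,1) (0,1,0) (0,1,1) (0,2,0) (0,2,1) (2,0,0) (2,0,1) (2,1,0) (2,1,1) (2,2,0) (2,2,1)
under PSO → (0,0,0) (0,0,1) (0,1,0) (0,1,1) (0,2,0) (0,2,1) (2,0,0) (2,0,1) (2,1,0) (2,1,1) (2,2,0) (2,2,1)
target (0,0,1) ∈ {SC,TSO,PSO}

SC:yes TSO:yes PSO:yes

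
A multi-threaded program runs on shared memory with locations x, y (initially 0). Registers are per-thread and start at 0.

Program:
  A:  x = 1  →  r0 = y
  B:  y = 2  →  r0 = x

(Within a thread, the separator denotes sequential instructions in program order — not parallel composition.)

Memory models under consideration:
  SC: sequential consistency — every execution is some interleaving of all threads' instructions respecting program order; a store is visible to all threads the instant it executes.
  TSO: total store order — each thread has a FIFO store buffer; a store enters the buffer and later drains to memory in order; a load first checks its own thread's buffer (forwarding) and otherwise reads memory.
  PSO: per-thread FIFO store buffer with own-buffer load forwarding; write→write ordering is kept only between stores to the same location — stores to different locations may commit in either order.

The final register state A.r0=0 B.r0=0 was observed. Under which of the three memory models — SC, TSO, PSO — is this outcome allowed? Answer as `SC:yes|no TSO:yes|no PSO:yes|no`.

SC:no TSO:yes PSO:yes

outcome vector order: (A.r0,B.r0)
[SC] allowed = {0/1; 2/0; 2/1}
[TSO] allowed = {0/0; 0/1; 2/0; 2/1}
[PSO] allowed = {0/0; 0/1; 2/0; 2/1}
target 0/0 ∈ {TSO,PSO}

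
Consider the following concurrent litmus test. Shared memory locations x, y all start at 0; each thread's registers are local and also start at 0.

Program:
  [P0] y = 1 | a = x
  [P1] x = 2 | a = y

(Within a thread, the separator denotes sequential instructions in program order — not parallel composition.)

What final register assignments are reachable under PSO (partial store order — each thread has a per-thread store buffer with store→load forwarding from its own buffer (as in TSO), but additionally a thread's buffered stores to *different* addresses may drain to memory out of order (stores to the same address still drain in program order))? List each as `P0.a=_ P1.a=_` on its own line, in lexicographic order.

outcome vector order: (P0.a,P1.a)
|PSO outcomes| = 4

P0.a=0 P1.a=0
P0.a=0 P1.a=1
P0.a=2 P1.a=0
P0.a=2 P1.a=1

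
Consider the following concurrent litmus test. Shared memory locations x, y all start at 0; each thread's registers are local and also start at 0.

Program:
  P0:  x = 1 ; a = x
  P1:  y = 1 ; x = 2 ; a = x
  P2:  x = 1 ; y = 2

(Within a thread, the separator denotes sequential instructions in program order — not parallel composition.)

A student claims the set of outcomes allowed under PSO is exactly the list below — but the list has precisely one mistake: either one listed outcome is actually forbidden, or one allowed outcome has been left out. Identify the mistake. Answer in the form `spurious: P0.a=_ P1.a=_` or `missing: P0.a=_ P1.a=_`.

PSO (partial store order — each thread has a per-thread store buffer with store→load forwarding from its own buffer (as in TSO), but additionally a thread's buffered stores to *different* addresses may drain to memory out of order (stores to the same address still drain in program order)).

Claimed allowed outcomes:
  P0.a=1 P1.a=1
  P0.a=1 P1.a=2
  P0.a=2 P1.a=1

missing: P0.a=2 P1.a=2

outcome vector order: (P0.a,P1.a)
PSO: 4 outcomes — {1/1, 1/2, 2/1, 2/2}
PSO∖claimed = {2/2}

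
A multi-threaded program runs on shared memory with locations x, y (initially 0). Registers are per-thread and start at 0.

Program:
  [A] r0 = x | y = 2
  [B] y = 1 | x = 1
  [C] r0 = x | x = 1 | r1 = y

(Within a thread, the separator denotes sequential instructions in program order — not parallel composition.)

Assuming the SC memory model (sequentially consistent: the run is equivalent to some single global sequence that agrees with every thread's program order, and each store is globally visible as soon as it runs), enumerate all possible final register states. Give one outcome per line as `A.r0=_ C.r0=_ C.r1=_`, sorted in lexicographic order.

outcome vector order: (A.r0,C.r0,C.r1)
|SC outcomes| = 10

A.r0=0 C.r0=0 C.r1=0
A.r0=0 C.r0=0 C.r1=1
A.r0=0 C.r0=0 C.r1=2
A.r0=0 C.r0=1 C.r1=1
A.r0=0 C.r0=1 C.r1=2
A.r0=1 C.r0=0 C.r1=0
A.r0=1 C.r0=0 C.r1=1
A.r0=1 C.r0=0 C.r1=2
A.r0=1 C.r0=1 C.r1=1
A.r0=1 C.r0=1 C.r1=2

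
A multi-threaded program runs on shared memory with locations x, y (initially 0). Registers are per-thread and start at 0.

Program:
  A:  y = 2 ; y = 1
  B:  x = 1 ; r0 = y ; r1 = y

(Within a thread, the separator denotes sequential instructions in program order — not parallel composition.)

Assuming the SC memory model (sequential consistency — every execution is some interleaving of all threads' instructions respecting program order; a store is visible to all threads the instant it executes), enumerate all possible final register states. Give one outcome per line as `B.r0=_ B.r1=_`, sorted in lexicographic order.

outcome vector order: (B.r0,B.r1)
|SC outcomes| = 6

B.r0=0 B.r1=0
B.r0=0 B.r1=1
B.r0=0 B.r1=2
B.r0=1 B.r1=1
B.r0=2 B.r1=1
B.r0=2 B.r1=2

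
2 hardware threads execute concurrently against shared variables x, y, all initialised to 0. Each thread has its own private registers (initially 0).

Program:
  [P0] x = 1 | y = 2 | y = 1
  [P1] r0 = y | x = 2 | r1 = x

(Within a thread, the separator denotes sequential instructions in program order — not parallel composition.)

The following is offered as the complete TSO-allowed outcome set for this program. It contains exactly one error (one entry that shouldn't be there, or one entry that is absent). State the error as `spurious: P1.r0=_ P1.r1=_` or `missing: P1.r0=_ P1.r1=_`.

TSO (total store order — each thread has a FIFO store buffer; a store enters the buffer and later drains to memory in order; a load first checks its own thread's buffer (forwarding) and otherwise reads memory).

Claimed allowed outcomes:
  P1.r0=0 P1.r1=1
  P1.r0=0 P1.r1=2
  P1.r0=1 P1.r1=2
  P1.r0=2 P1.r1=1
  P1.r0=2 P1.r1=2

spurious: P1.r0=2 P1.r1=1

outcome vector order: (P1.r0,P1.r1)
TSO (4): 0/1 0/2 1/2 2/2
claimed∖TSO = {2/1}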